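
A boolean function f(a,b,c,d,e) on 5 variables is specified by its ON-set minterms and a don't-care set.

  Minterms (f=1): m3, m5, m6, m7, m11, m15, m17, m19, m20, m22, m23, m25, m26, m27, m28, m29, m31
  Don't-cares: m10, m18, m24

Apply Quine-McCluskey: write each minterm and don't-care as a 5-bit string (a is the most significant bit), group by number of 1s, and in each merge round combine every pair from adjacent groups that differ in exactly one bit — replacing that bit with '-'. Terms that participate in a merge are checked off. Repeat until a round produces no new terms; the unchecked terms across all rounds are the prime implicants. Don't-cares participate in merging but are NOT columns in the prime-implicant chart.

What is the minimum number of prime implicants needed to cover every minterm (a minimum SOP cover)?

Round 0: 00011✓ 00101✓ 00110✓ 00111✓ 01010✓ 01011✓ 01111✓ 10001✓ 10010✓ 10011✓ 10100✓ 10110✓ 10111✓ 11000✓ 11001✓ 11010✓ 11011✓ 11100✓ 11101✓ 11111✓
Round 1: -0011✓ -0110✓ -0111✓ -1010✓ -1011✓ -1111✓ 0-011✓ 0-111✓ 00-11✓ 001-1 0011-✓ 01-11✓ 0101-✓ 1-001✓ 1-010✓ 1-011✓ 1-100 1-111✓ 10-10✓ 10-11✓ 100-1✓ 1001-✓ 101-0 1011-✓ 11-00✓ 11-01✓ 11-11✓ 110-0✓ 110-1✓ 1100-✓ 1101-✓ 111-1✓ 1110-✓
Round 2: --011✓ --111✓ -0-11✓ -011- -1-11✓ -101- 0--11✓ 1--11✓ 1-0-1 1-01- 10-1- 11--1 11-0- 110--
Round 3: ---11
PIs = {---11, -011-, -101-, 001-1, 1-0-1, 1-01-, 1-100, 10-1-, 101-0, 11--1, 11-0-, 110--}
Coverage chart:
  m3: ---11 ←essential
  m5: 001-1 ←essential
  m6: -011- ←essential
  m7: ---11,-011-,001-1
  m11: ---11,-101-
  m15: ---11 ←essential
  m17: 1-0-1 ←essential
  m19: ---11,1-0-1,1-01-,10-1-
  m20: 1-100,101-0
  m22: -011-,10-1-,101-0
  m23: ---11,-011-,10-1-
  m25: 1-0-1,11--1,11-0-,110--
  m26: -101-,1-01-,110--
  m27: ---11,-101-,1-0-1,1-01-,11--1,110--
  m28: 1-100,11-0-
  m29: 11--1,11-0-
  m31: ---11,11--1
Essential: ---11, -011-, 001-1, 1-0-1
Petrick residual → -101-, 1-100, 11--1
Min cover (7 terms): de + b'cd + bc'd + a'b'ce + ac'e + acd'e' + abe

7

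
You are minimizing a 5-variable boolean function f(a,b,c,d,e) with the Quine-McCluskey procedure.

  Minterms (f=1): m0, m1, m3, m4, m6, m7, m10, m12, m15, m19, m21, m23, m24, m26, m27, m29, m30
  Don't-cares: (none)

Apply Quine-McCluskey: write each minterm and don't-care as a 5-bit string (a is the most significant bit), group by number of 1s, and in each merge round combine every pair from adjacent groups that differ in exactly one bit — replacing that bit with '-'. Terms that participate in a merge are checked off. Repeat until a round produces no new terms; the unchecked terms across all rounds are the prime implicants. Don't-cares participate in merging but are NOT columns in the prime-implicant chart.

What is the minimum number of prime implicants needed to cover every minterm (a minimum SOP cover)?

10

Round 0: 00000✓ 00001✓ 00011✓ 00100✓ 00110✓ 00111✓ 01010✓ 01100✓ 01111✓ 10011✓ 10101✓ 10111✓ 11000✓ 11010✓ 11011✓ 11101✓ 11110✓
Round 1: -0011✓ -0111✓ -1010 0-100 0-111 00-00 00-11✓ 000-1 0000- 001-0 0011- 1-011 1-101 10-11✓ 101-1 11-10 110-0 1101-
Round 2: -0-11
PIs = {-0-11, -1010, 0-100, 0-111, 00-00, 000-1, 0000-, 001-0, 0011-, 1-011, 1-101, 101-1, 11-10, 110-0, 1101-}
Coverage chart:
  m0: 00-00,0000-
  m1: 000-1,0000-
  m3: -0-11,000-1
  m4: 0-100,00-00,001-0
  m6: 001-0,0011-
  m7: -0-11,0-111,0011-
  m10: -1010 ←essential
  m12: 0-100 ←essential
  m15: 0-111 ←essential
  m19: -0-11,1-011
  m21: 1-101,101-1
  m23: -0-11,101-1
  m24: 110-0 ←essential
  m26: -1010,11-10,110-0,1101-
  m27: 1-011,1101-
  m29: 1-101 ←essential
  m30: 11-10 ←essential
Essential: -1010, 0-100, 0-111, 1-101, 11-10, 110-0
Petrick residual → -0-11, 0000-, 001-0, 1-011
Min cover (10 terms): b'de + bc'de' + a'cd'e' + a'cde + a'b'c'd' + a'b'ce' + ac'de + acd'e + abde' + abc'e'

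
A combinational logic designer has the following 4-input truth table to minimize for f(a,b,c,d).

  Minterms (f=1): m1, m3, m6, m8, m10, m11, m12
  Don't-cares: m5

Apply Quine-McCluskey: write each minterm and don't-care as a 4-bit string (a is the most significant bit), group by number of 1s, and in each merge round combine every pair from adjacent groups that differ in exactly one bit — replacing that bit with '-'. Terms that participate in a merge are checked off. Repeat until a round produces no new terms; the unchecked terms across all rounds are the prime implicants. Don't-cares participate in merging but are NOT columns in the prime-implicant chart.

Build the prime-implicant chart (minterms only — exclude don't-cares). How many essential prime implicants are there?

2

Round 0: 0001✓ 0011✓ 0101✓ 0110 1000✓ 1010✓ 1011✓ 1100✓
Round 1: -011 0-01 00-1 1-00 10-0 101-
PIs = {-011, 0-01, 00-1, 0110, 1-00, 10-0, 101-}
Coverage chart:
  m1: 0-01,00-1
  m3: -011,00-1
  m6: 0110 ←essential
  m8: 1-00,10-0
  m10: 10-0,101-
  m11: -011,101-
  m12: 1-00 ←essential
Essential: 0110, 1-00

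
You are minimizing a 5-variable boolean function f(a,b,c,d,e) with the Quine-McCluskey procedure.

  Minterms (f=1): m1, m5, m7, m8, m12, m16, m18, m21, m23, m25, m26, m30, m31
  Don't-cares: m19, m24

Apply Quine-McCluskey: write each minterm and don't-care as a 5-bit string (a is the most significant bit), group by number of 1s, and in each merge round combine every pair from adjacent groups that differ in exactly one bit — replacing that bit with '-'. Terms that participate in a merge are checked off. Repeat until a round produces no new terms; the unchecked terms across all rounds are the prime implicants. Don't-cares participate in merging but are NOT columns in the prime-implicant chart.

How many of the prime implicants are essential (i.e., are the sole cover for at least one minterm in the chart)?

Round 0: 00001✓ 00101✓ 00111✓ 01000✓ 01100✓ 10000✓ 10010✓ 10011✓ 10101✓ 10111✓ 11000✓ 11001✓ 11010✓ 11110✓ 11111✓
Round 1: -0101✓ -0111✓ -1000 00-01 001-1✓ 01-00 1-000✓ 1-010✓ 1-111 10-11 100-0✓ 1001- 101-1✓ 11-10 110-0✓ 1100- 1111-
Round 2: -01-1 1-0-0
PIs = {-01-1, -1000, 00-01, 01-00, 1-0-0, 1-111, 10-11, 1001-, 11-10, 1100-, 1111-}
Coverage chart:
  m1: 00-01 ←essential
  m5: -01-1,00-01
  m7: -01-1 ←essential
  m8: -1000,01-00
  m12: 01-00 ←essential
  m16: 1-0-0 ←essential
  m18: 1-0-0,1001-
  m21: -01-1 ←essential
  m23: -01-1,1-111,10-11
  m25: 1100- ←essential
  m26: 1-0-0,11-10
  m30: 11-10,1111-
  m31: 1-111,1111-
Essential: -01-1, 00-01, 01-00, 1-0-0, 1100-

5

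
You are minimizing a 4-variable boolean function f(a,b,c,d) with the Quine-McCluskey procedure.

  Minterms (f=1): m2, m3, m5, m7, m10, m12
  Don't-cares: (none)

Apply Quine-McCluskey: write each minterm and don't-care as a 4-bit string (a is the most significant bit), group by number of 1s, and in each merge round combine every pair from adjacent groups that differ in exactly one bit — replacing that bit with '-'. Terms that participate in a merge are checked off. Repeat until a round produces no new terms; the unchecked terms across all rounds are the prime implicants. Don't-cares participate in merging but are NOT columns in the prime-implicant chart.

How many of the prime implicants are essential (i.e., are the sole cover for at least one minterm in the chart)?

Round 0: 0010✓ 0011✓ 0101✓ 0111✓ 1010✓ 1100
Round 1: -010 0-11 001- 01-1
PIs = {-010, 0-11, 001-, 01-1, 1100}
Coverage chart:
  m2: -010,001-
  m3: 0-11,001-
  m5: 01-1 ←essential
  m7: 0-11,01-1
  m10: -010 ←essential
  m12: 1100 ←essential
Essential: -010, 01-1, 1100

3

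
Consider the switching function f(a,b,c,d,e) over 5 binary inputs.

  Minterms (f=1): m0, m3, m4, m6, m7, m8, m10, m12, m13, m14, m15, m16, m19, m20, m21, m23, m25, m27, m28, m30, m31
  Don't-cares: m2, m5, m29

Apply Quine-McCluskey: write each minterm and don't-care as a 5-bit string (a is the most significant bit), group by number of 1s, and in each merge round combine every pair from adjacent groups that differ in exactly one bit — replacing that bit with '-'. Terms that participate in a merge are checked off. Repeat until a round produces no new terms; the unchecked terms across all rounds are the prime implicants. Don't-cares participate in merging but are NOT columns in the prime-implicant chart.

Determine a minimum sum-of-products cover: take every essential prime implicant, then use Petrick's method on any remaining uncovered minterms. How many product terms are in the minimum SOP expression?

size-2^0 implicants → 00000(✓)  00010(✓)  00011(✓)  00100(✓)  00101(✓)  00110(✓)  00111(✓)  01000(✓)  01010(✓)  01100(✓)  01101(✓)  01110(✓)  01111(✓)  10000(✓)  10011(✓)  10100(✓)  10101(✓)  10111(✓)  11001(✓)  11011(✓)  11100(✓)  11101(✓)  11110(✓)  11111(✓)
size-2^1 implicants → -0000(✓)  -0011(✓)  -0100(✓)  -0101(✓)  -0111(✓)  -1100(✓)  -1101(✓)  -1110(✓)  -1111(✓)  0-000(✓)  0-010(✓)  0-100(✓)  0-101(✓)  0-110(✓)  0-111(✓)  00-00(✓)  00-10(✓)  00-11(✓)  000-0(✓)  0001-(✓)  001-0(✓)  001-1(✓)  0010-(✓)  0011-(✓)  01-00(✓)  01-10(✓)  010-0(✓)  011-0(✓)  011-1(✓)  0110-(✓)  0111-(✓)  1-011(✓)  1-100(✓)  1-101(✓)  1-111(✓)  10-00(✓)  10-11(✓)  101-1(✓)  1010-(✓)  11-01(✓)  11-11(✓)  110-1(✓)  111-0(✓)  111-1(✓)  1110-(✓)  1111-(✓)
size-2^2 implicants → --100(✓)  --101(✓)  --111(✓)  -0-00  -0-11  -01-1(✓)  -010-(✓)  -11-0(✓)  -11-1(✓)  -110-(✓)  -111-(✓)  0--00(✓)  0--10(✓)  0-0-0(✓)  0-1-0(✓)  0-1-1(✓)  0-10-(✓)  0-11-(✓)  00--0(✓)  00-1-  001--(✓)  01--0(✓)  011--(✓)  1--11  1-1-1(✓)  1-10-(✓)  11--1  111--(✓)
size-2^3 implicants → --1-1  --10-  -11--  0---0  0-1--
Unchecked terms (primes): --1-1, --10-, -0-00, -0-11, -11--, 0---0, 0-1--, 00-1-, 1--11, 11--1
Minterm coverage:
  m0 ⊆ -0-00,0---0
  m3 ⊆ -0-11,00-1-
  m4 ⊆ --10-,-0-00,0---0,0-1--
  m6 ⊆ 0---0,0-1--,00-1-
  m7 ⊆ --1-1,-0-11,0-1--,00-1-
  m8 ⊆ 0---0 [E]
  m10 ⊆ 0---0 [E]
  m12 ⊆ --10-,-11--,0---0,0-1--
  m13 ⊆ --1-1,--10-,-11--,0-1--
  m14 ⊆ -11--,0---0,0-1--
  m15 ⊆ --1-1,-11--,0-1--
  m16 ⊆ -0-00 [E]
  m19 ⊆ -0-11,1--11
  m20 ⊆ --10-,-0-00
  m21 ⊆ --1-1,--10-
  m23 ⊆ --1-1,-0-11,1--11
  m25 ⊆ 11--1 [E]
  m27 ⊆ 1--11,11--1
  m28 ⊆ --10-,-11--
  m30 ⊆ -11-- [E]
  m31 ⊆ --1-1,-11--,1--11,11--1
E = {-0-00, -11--, 0---0, 11--1}
Petrick residual → --1-1, -0-11
Cover = ce + b'd'e' + b'de + bc + a'e' + abe  |cover|=6

6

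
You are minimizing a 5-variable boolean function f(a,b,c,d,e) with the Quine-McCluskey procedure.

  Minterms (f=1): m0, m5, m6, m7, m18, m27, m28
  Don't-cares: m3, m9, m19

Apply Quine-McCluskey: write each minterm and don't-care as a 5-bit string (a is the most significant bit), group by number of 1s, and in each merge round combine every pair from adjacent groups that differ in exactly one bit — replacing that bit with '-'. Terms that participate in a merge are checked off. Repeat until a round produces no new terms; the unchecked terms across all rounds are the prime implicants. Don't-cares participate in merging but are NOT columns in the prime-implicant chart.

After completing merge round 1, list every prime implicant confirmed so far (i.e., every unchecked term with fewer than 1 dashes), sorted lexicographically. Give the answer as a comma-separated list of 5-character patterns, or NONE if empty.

00000, 01001, 11100

[col 0] 00000, 00011*, 00101*, 00110*, 00111*, 01001, 10010*, 10011*, 11011*, 11100
[col 1] -0011, 00-11, 001-1, 0011-, 1-011, 1001-
Prime implicants: -0011, 00-11, 00000, 001-1, 0011-, 01001, 1-011, 1001-, 11100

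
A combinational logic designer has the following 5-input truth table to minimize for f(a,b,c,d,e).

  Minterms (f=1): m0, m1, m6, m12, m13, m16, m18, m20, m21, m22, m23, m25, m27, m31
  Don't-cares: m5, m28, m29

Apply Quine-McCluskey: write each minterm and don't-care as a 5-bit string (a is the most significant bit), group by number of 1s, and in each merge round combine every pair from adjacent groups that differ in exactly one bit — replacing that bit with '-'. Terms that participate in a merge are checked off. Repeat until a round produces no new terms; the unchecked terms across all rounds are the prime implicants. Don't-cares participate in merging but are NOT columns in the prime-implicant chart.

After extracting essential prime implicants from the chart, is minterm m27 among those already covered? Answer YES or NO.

YES

[col 0] 00000*, 00001*, 00101*, 00110*, 01100*, 01101*, 10000*, 10010*, 10100*, 10101*, 10110*, 10111*, 11001*, 11011*, 11100*, 11101*, 11111*
[col 1] -0000, -0101*, -0110, -1100*, -1101*, 0-101*, 00-01, 0000-, 0110-*, 1-100*, 1-101*, 1-111*, 10-00*, 10-10*, 100-0*, 101-0*, 101-1*, 1010-*, 1011-*, 11-01*, 11-11*, 110-1*, 111-1*, 1110-*
[col 2] --101, -110-, 1-1-1, 1-10-, 10--0, 101--, 11--1
Prime implicants: --101, -0000, -0110, -110-, 00-01, 0000-, 1-1-1, 1-10-, 10--0, 101--, 11--1
PI chart (minterm → PIs covering it):
  0 | -0000,0000-
  1 | 00-01,0000-
  6 | -0110  (sole → essential)
  12 | -110-  (sole → essential)
  13 | --101,-110-
  16 | -0000,10--0
  18 | 10--0  (sole → essential)
  20 | 1-10-,10--0,101--
  21 | --101,1-1-1,1-10-,101--
  22 | -0110,10--0,101--
  23 | 1-1-1,101--
  25 | 11--1  (sole → essential)
  27 | 11--1  (sole → essential)
  31 | 1-1-1,11--1
Essential prime implicants: -0110, -110-, 10--0, 11--1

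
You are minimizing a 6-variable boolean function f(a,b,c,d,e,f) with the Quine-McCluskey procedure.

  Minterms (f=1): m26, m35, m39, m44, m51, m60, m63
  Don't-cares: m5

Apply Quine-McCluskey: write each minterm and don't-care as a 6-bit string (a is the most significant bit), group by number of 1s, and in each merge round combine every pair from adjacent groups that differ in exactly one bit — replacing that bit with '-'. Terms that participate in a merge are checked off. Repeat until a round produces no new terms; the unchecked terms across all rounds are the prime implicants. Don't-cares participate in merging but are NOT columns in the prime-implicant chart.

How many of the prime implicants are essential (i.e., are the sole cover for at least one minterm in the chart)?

[col 0] 000101, 011010, 100011*, 100111*, 101100*, 110011*, 111100*, 111111
[col 1] 1-0011, 1-1100, 100-11
Prime implicants: 000101, 011010, 1-0011, 1-1100, 100-11, 111111
PI chart (minterm → PIs covering it):
  26 | 011010  (sole → essential)
  35 | 1-0011,100-11
  39 | 100-11  (sole → essential)
  44 | 1-1100  (sole → essential)
  51 | 1-0011  (sole → essential)
  60 | 1-1100  (sole → essential)
  63 | 111111  (sole → essential)
Essential prime implicants: 011010, 1-0011, 1-1100, 100-11, 111111

5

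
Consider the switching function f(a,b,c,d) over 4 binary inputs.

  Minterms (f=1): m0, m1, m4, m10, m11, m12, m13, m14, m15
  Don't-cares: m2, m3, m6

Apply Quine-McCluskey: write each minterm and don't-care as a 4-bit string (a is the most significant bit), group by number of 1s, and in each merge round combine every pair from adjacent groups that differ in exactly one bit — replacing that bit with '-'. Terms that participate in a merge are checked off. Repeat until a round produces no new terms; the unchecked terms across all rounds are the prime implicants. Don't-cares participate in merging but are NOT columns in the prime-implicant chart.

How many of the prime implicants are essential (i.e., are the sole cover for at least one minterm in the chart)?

[col 0] 0000*, 0001*, 0010*, 0011*, 0100*, 0110*, 1010*, 1011*, 1100*, 1101*, 1110*, 1111*
[col 1] -010*, -011*, -100*, -110*, 0-00*, 0-10*, 00-0*, 00-1*, 000-*, 001-*, 01-0*, 1-10*, 1-11*, 101-*, 11-0*, 11-1*, 110-*, 111-*
[col 2] --10, -01-, -1-0, 0--0, 00--, 1-1-, 11--
Prime implicants: --10, -01-, -1-0, 0--0, 00--, 1-1-, 11--
PI chart (minterm → PIs covering it):
  0 | 0--0,00--
  1 | 00--  (sole → essential)
  4 | -1-0,0--0
  10 | --10,-01-,1-1-
  11 | -01-,1-1-
  12 | -1-0,11--
  13 | 11--  (sole → essential)
  14 | --10,-1-0,1-1-,11--
  15 | 1-1-,11--
Essential prime implicants: 00--, 11--

2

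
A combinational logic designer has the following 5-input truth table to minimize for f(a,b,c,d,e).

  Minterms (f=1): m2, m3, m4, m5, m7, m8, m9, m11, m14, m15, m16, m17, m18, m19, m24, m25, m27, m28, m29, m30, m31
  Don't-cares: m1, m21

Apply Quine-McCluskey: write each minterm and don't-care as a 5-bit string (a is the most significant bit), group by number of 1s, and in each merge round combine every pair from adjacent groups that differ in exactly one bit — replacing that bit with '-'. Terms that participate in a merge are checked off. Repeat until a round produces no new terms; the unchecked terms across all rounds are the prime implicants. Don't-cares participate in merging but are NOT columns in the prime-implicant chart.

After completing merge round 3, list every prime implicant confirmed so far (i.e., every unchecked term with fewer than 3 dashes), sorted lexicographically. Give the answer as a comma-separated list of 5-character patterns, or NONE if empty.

-0-01, -001-, -1-11, -100-, -111-, 0--11, 00--1, 0010-, 1--01, 1-00-, 100--, 11--1, 11-0-, 111--

[col 0] 00001*, 00010*, 00011*, 00100*, 00101*, 00111*, 01000*, 01001*, 01011*, 01110*, 01111*, 10000*, 10001*, 10010*, 10011*, 10101*, 11000*, 11001*, 11011*, 11100*, 11101*, 11110*, 11111*
[col 1] -0001*, -0010*, -0011*, -0101*, -1000*, -1001*, -1011*, -1110*, -1111*, 0-001*, 0-011*, 0-111*, 00-01*, 00-11*, 000-1*, 0001-*, 001-1*, 0010-, 01-11*, 010-1*, 0100-*, 0111-*, 1-000*, 1-001*, 1-011*, 1-101*, 10-01*, 100-0*, 100-1*, 1000-*, 1001-*, 11-00*, 11-01*, 11-11*, 110-1*, 1100-*, 111-0*, 111-1*, 1110-*, 1111-*
[col 2] --001*, --011*, -0-01, -00-1*, -001-, -1-11, -10-1*, -100-, -111-, 0--11, 0-0-1*, 00--1, 1--01, 1-0-1*, 1-00-, 100--, 11--1, 11-0-, 111--
[col 3] --0-1
Prime implicants: --0-1, -0-01, -001-, -1-11, -100-, -111-, 0--11, 00--1, 0010-, 1--01, 1-00-, 100--, 11--1, 11-0-, 111--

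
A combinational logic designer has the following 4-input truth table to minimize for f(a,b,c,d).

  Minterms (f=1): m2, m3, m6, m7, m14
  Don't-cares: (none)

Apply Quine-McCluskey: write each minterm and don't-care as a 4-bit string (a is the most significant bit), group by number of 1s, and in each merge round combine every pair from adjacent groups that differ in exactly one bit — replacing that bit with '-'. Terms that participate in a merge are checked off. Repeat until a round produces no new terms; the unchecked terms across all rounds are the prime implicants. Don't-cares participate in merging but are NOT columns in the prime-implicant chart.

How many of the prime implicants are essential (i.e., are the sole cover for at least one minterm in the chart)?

2

[col 0] 0010*, 0011*, 0110*, 0111*, 1110*
[col 1] -110, 0-10*, 0-11*, 001-*, 011-*
[col 2] 0-1-
Prime implicants: -110, 0-1-
PI chart (minterm → PIs covering it):
  2 | 0-1-  (sole → essential)
  3 | 0-1-  (sole → essential)
  6 | -110,0-1-
  7 | 0-1-  (sole → essential)
  14 | -110  (sole → essential)
Essential prime implicants: -110, 0-1-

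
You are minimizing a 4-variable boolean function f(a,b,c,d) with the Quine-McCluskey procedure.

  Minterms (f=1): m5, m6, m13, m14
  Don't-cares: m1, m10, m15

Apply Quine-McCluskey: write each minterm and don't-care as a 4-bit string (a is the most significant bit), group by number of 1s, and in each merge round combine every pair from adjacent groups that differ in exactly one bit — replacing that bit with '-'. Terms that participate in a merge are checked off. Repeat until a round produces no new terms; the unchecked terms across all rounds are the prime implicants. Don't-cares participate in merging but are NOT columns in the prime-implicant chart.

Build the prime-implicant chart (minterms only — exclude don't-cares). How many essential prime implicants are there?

1

Round 0: 0001✓ 0101✓ 0110✓ 1010✓ 1101✓ 1110✓ 1111✓
Round 1: -101 -110 0-01 1-10 11-1 111-
PIs = {-101, -110, 0-01, 1-10, 11-1, 111-}
Coverage chart:
  m5: -101,0-01
  m6: -110 ←essential
  m13: -101,11-1
  m14: -110,1-10,111-
Essential: -110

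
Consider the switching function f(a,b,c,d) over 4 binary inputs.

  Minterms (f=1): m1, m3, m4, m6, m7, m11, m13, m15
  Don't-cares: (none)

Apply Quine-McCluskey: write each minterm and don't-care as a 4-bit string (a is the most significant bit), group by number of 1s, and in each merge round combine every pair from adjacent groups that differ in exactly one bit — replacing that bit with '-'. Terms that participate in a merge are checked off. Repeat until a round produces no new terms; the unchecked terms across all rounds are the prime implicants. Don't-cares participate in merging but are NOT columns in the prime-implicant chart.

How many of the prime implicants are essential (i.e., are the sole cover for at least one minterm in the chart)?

[col 0] 0001*, 0011*, 0100*, 0110*, 0111*, 1011*, 1101*, 1111*
[col 1] -011*, -111*, 0-11*, 00-1, 01-0, 011-, 1-11*, 11-1
[col 2] --11
Prime implicants: --11, 00-1, 01-0, 011-, 11-1
PI chart (minterm → PIs covering it):
  1 | 00-1  (sole → essential)
  3 | --11,00-1
  4 | 01-0  (sole → essential)
  6 | 01-0,011-
  7 | --11,011-
  11 | --11  (sole → essential)
  13 | 11-1  (sole → essential)
  15 | --11,11-1
Essential prime implicants: --11, 00-1, 01-0, 11-1

4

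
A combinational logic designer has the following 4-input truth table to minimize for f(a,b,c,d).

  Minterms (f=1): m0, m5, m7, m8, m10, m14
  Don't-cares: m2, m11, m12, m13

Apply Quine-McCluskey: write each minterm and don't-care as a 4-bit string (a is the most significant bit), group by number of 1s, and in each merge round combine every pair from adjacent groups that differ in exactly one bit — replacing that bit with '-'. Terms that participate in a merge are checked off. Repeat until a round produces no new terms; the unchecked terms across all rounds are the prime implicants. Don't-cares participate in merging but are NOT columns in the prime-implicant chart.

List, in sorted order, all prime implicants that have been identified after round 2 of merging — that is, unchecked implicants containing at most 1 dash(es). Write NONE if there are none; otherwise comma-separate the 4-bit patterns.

Round 0: 0000✓ 0010✓ 0101✓ 0111✓ 1000✓ 1010✓ 1011✓ 1100✓ 1101✓ 1110✓
Round 1: -000✓ -010✓ -101 00-0✓ 01-1 1-00✓ 1-10✓ 10-0✓ 101- 11-0✓ 110-
Round 2: -0-0 1--0
PIs = {-0-0, -101, 01-1, 1--0, 101-, 110-}

-101, 01-1, 101-, 110-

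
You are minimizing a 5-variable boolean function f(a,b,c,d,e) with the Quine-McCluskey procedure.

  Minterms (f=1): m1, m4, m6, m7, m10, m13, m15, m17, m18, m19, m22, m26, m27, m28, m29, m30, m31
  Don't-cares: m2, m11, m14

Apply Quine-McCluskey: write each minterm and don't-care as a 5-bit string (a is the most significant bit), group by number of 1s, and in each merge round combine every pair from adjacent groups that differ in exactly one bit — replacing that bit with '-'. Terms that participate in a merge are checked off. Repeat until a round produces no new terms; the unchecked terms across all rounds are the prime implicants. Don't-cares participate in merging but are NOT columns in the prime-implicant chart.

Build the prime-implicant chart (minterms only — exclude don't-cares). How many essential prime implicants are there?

[col 0] 00001*, 00010*, 00100*, 00110*, 00111*, 01010*, 01011*, 01101*, 01110*, 01111*, 10001*, 10010*, 10011*, 10110*, 11010*, 11011*, 11100*, 11101*, 11110*, 11111*
[col 1] -0001, -0010*, -0110*, -1010*, -1011*, -1101*, -1110*, -1111*, 0-010*, 0-110*, 0-111*, 00-10*, 001-0, 0011-*, 01-10*, 01-11*, 0101-*, 011-1*, 0111-*, 1-010*, 1-011*, 1-110*, 10-10*, 100-1, 1001-*, 11-10*, 11-11*, 1101-*, 111-0*, 111-1*, 1110-*, 1111-*
[col 2] --010*, --110*, -0-10*, -1-10*, -1-11*, -101-*, -11-1, -111-*, 0--10*, 0-11-, 01-1-*, 1--10*, 1-01-, 11-1-*, 111--
[col 3] ---10, -1-1-
Prime implicants: ---10, -0001, -1-1-, -11-1, 0-11-, 001-0, 1-01-, 100-1, 111--
PI chart (minterm → PIs covering it):
  1 | -0001  (sole → essential)
  4 | 001-0  (sole → essential)
  6 | ---10,0-11-,001-0
  7 | 0-11-  (sole → essential)
  10 | ---10,-1-1-
  13 | -11-1  (sole → essential)
  15 | -1-1-,-11-1,0-11-
  17 | -0001,100-1
  18 | ---10,1-01-
  19 | 1-01-,100-1
  22 | ---10  (sole → essential)
  26 | ---10,-1-1-,1-01-
  27 | -1-1-,1-01-
  28 | 111--  (sole → essential)
  29 | -11-1,111--
  30 | ---10,-1-1-,111--
  31 | -1-1-,-11-1,111--
Essential prime implicants: ---10, -0001, -11-1, 0-11-, 001-0, 111--

6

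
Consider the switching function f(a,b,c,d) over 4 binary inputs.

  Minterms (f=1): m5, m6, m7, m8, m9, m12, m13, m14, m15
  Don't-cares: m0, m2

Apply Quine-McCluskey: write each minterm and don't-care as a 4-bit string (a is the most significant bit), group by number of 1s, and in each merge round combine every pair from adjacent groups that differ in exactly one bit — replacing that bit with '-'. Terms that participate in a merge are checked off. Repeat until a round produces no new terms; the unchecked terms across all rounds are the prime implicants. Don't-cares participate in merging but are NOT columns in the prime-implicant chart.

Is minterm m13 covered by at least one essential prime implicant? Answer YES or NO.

YES

[col 0] 0000*, 0010*, 0101*, 0110*, 0111*, 1000*, 1001*, 1100*, 1101*, 1110*, 1111*
[col 1] -000, -101*, -110*, -111*, 0-10, 00-0, 01-1*, 011-*, 1-00*, 1-01*, 100-*, 11-0*, 11-1*, 110-*, 111-*
[col 2] -1-1, -11-, 1-0-, 11--
Prime implicants: -000, -1-1, -11-, 0-10, 00-0, 1-0-, 11--
PI chart (minterm → PIs covering it):
  5 | -1-1  (sole → essential)
  6 | -11-,0-10
  7 | -1-1,-11-
  8 | -000,1-0-
  9 | 1-0-  (sole → essential)
  12 | 1-0-,11--
  13 | -1-1,1-0-,11--
  14 | -11-,11--
  15 | -1-1,-11-,11--
Essential prime implicants: -1-1, 1-0-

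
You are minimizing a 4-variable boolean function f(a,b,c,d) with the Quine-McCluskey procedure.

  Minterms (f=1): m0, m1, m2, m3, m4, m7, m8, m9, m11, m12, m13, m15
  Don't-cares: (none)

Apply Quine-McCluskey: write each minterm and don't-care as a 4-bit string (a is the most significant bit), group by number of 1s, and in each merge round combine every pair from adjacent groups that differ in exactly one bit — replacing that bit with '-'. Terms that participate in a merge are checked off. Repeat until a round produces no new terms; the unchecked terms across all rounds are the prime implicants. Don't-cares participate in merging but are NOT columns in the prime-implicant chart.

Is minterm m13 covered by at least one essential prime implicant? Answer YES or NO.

[col 0] 0000*, 0001*, 0010*, 0011*, 0100*, 0111*, 1000*, 1001*, 1011*, 1100*, 1101*, 1111*
[col 1] -000*, -001*, -011*, -100*, -111*, 0-00*, 0-11*, 00-0*, 00-1*, 000-*, 001-*, 1-00*, 1-01*, 1-11*, 10-1*, 100-*, 11-1*, 110-*
[col 2] --00, --11, -0-1, -00-, 00--, 1--1, 1-0-
Prime implicants: --00, --11, -0-1, -00-, 00--, 1--1, 1-0-
PI chart (minterm → PIs covering it):
  0 | --00,-00-,00--
  1 | -0-1,-00-,00--
  2 | 00--  (sole → essential)
  3 | --11,-0-1,00--
  4 | --00  (sole → essential)
  7 | --11  (sole → essential)
  8 | --00,-00-,1-0-
  9 | -0-1,-00-,1--1,1-0-
  11 | --11,-0-1,1--1
  12 | --00,1-0-
  13 | 1--1,1-0-
  15 | --11,1--1
Essential prime implicants: --00, --11, 00--

NO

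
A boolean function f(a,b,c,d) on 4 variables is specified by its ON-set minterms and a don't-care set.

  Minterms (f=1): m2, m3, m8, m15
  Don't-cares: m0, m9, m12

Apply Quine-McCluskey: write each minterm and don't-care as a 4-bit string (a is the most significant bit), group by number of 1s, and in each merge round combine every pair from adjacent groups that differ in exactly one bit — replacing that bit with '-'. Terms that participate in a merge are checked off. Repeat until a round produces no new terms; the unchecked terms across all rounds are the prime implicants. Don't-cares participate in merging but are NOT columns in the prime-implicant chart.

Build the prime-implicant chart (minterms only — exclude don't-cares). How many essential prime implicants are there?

2

[col 0] 0000*, 0010*, 0011*, 1000*, 1001*, 1100*, 1111
[col 1] -000, 00-0, 001-, 1-00, 100-
Prime implicants: -000, 00-0, 001-, 1-00, 100-, 1111
PI chart (minterm → PIs covering it):
  2 | 00-0,001-
  3 | 001-  (sole → essential)
  8 | -000,1-00,100-
  15 | 1111  (sole → essential)
Essential prime implicants: 001-, 1111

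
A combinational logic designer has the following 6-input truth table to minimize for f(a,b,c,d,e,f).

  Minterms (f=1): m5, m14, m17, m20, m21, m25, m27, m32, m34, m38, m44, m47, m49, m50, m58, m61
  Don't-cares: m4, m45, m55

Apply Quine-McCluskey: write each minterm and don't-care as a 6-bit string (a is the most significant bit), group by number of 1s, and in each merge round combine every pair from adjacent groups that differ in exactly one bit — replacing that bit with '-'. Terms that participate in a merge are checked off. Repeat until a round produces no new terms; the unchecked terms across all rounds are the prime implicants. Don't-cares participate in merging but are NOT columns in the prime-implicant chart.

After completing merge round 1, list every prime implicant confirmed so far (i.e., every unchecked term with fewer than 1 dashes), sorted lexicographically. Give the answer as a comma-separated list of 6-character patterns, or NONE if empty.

001110, 110111

size-2^0 implicants → 000100(✓)  000101(✓)  001110  010001(✓)  010100(✓)  010101(✓)  011001(✓)  011011(✓)  100000(✓)  100010(✓)  100110(✓)  101100(✓)  101101(✓)  101111(✓)  110001(✓)  110010(✓)  110111  111010(✓)  111101(✓)
size-2^1 implicants → -10001  0-0100(✓)  0-0101(✓)  00010-(✓)  01-001  010-01  01010-(✓)  0110-1  1-0010  1-1101  100-10  1000-0  1011-1  10110-  11-010
size-2^2 implicants → 0-010-
Unchecked terms (primes): -10001, 0-010-, 001110, 01-001, 010-01, 0110-1, 1-0010, 1-1101, 100-10, 1000-0, 1011-1, 10110-, 11-010, 110111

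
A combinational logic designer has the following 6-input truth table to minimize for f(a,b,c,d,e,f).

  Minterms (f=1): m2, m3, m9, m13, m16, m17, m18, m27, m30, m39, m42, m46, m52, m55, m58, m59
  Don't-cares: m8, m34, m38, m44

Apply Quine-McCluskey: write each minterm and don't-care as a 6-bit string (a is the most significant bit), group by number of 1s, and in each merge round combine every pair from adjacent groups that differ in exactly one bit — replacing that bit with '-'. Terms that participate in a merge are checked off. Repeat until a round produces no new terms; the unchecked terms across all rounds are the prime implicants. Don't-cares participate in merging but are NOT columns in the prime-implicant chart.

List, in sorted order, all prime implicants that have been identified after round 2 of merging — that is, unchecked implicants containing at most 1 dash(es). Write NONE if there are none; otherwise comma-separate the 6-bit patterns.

[col 0] 000010*, 000011*, 001000*, 001001*, 001101*, 010000*, 010001*, 010010*, 011011*, 011110, 100010*, 100110*, 100111*, 101010*, 101100*, 101110*, 110100, 110111*, 111010*, 111011*
[col 1] -00010, -11011, 0-0010, 00001-, 001-01, 00100-, 0100-0, 01000-, 1-0111, 1-1010, 10-010*, 10-110*, 100-10*, 10011-, 101-10*, 1011-0, 11101-
[col 2] 10--10
Prime implicants: -00010, -11011, 0-0010, 00001-, 001-01, 00100-, 0100-0, 01000-, 011110, 1-0111, 1-1010, 10--10, 10011-, 1011-0, 110100, 11101-

-00010, -11011, 0-0010, 00001-, 001-01, 00100-, 0100-0, 01000-, 011110, 1-0111, 1-1010, 10011-, 1011-0, 110100, 11101-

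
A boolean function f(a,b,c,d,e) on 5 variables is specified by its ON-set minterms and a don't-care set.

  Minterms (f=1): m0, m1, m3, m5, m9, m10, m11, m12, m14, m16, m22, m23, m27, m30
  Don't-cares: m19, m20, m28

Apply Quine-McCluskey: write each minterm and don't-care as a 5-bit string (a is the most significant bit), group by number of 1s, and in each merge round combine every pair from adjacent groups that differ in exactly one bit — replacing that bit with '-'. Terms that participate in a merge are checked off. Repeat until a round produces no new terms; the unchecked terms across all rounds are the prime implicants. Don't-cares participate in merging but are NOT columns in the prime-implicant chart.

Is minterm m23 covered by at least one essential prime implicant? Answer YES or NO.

[col 0] 00000*, 00001*, 00011*, 00101*, 01001*, 01010*, 01011*, 01100*, 01110*, 10000*, 10011*, 10100*, 10110*, 10111*, 11011*, 11100*, 11110*
[col 1] -0000, -0011*, -1011*, -1100*, -1110*, 0-001*, 0-011*, 00-01, 000-1*, 0000-, 01-10, 010-1*, 0101-, 011-0*, 1-011*, 1-100*, 1-110*, 10-00, 10-11, 101-0*, 1011-, 111-0*
[col 2] --011, -11-0, 0-0-1, 1-1-0
Prime implicants: --011, -0000, -11-0, 0-0-1, 00-01, 0000-, 01-10, 0101-, 1-1-0, 10-00, 10-11, 1011-
PI chart (minterm → PIs covering it):
  0 | -0000,0000-
  1 | 0-0-1,00-01,0000-
  3 | --011,0-0-1
  5 | 00-01  (sole → essential)
  9 | 0-0-1  (sole → essential)
  10 | 01-10,0101-
  11 | --011,0-0-1,0101-
  12 | -11-0  (sole → essential)
  14 | -11-0,01-10
  16 | -0000,10-00
  22 | 1-1-0,1011-
  23 | 10-11,1011-
  27 | --011  (sole → essential)
  30 | -11-0,1-1-0
Essential prime implicants: --011, -11-0, 0-0-1, 00-01

NO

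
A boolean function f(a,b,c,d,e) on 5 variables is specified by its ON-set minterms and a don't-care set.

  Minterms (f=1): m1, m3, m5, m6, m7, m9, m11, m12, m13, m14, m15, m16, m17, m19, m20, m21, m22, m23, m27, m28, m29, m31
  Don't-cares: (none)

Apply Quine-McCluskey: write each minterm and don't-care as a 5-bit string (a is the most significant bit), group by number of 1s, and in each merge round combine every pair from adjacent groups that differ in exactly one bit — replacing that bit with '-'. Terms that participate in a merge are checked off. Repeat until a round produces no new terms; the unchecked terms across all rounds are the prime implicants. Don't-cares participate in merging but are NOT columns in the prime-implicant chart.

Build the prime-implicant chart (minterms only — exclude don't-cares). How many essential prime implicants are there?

size-2^0 implicants → 00001(✓)  00011(✓)  00101(✓)  00110(✓)  00111(✓)  01001(✓)  01011(✓)  01100(✓)  01101(✓)  01110(✓)  01111(✓)  10000(✓)  10001(✓)  10011(✓)  10100(✓)  10101(✓)  10110(✓)  10111(✓)  11011(✓)  11100(✓)  11101(✓)  11111(✓)
size-2^1 implicants → -0001(✓)  -0011(✓)  -0101(✓)  -0110(✓)  -0111(✓)  -1011(✓)  -1100(✓)  -1101(✓)  -1111(✓)  0-001(✓)  0-011(✓)  0-101(✓)  0-110(✓)  0-111(✓)  00-01(✓)  00-11(✓)  000-1(✓)  001-1(✓)  0011-(✓)  01-01(✓)  01-11(✓)  010-1(✓)  011-0(✓)  011-1(✓)  0110-(✓)  0111-(✓)  1-011(✓)  1-100(✓)  1-101(✓)  1-111(✓)  10-00(✓)  10-01(✓)  10-11(✓)  100-1(✓)  1000-(✓)  101-0(✓)  101-1(✓)  1010-(✓)  1011-(✓)  11-11(✓)  111-1(✓)  1110-(✓)
size-2^2 implicants → --011(✓)  --101(✓)  --111(✓)  -0-01(✓)  -0-11(✓)  -00-1(✓)  -01-1(✓)  -011-  -1-11(✓)  -11-1(✓)  -110-  0--01(✓)  0--11(✓)  0-0-1(✓)  0-1-1(✓)  0-11-  00--1(✓)  01--1(✓)  011--  1--11(✓)  1-1-1(✓)  1-10-  10--1(✓)  10-0-  101--
size-2^3 implicants → ---11  --1-1  -0--1  0---1
Unchecked terms (primes): ---11, --1-1, -0--1, -011-, -110-, 0---1, 0-11-, 011--, 1-10-, 10-0-, 101--
Minterm coverage:
  m1 ⊆ -0--1,0---1
  m3 ⊆ ---11,-0--1,0---1
  m5 ⊆ --1-1,-0--1,0---1
  m6 ⊆ -011-,0-11-
  m7 ⊆ ---11,--1-1,-0--1,-011-,0---1,0-11-
  m9 ⊆ 0---1 [E]
  m11 ⊆ ---11,0---1
  m12 ⊆ -110-,011--
  m13 ⊆ --1-1,-110-,0---1,011--
  m14 ⊆ 0-11-,011--
  m15 ⊆ ---11,--1-1,0---1,0-11-,011--
  m16 ⊆ 10-0- [E]
  m17 ⊆ -0--1,10-0-
  m19 ⊆ ---11,-0--1
  m20 ⊆ 1-10-,10-0-,101--
  m21 ⊆ --1-1,-0--1,1-10-,10-0-,101--
  m22 ⊆ -011-,101--
  m23 ⊆ ---11,--1-1,-0--1,-011-,101--
  m27 ⊆ ---11 [E]
  m28 ⊆ -110-,1-10-
  m29 ⊆ --1-1,-110-,1-10-
  m31 ⊆ ---11,--1-1
E = {---11, 0---1, 10-0-}

3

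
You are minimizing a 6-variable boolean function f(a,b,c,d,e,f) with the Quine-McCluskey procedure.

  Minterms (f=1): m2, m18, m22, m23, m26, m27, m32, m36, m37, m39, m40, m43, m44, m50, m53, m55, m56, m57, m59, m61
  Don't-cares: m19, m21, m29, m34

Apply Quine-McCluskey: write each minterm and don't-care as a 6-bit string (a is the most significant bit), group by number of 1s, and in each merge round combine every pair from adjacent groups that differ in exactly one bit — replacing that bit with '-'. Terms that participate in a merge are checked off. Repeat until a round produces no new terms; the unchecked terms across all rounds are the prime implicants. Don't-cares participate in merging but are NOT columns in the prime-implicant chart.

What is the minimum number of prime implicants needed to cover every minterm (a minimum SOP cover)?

Round 0: 000010✓ 010010✓ 010011✓ 010101✓ 010110✓ 010111✓ 011010✓ 011011✓ 011101✓ 100000✓ 100010✓ 100100✓ 100101✓ 100111✓ 101000✓ 101011✓ 101100✓ 110010✓ 110101✓ 110111✓ 111000✓ 111001✓ 111011✓ 111101✓
Round 1: -00010✓ -10010✓ -10101✓ -10111✓ -11011 -11101✓ 0-0010✓ 01-010✓ 01-011✓ 01-101✓ 010-10✓ 010-11✓ 01001-✓ 0101-1✓ 01011-✓ 01101-✓ 1-0010✓ 1-0101✓ 1-0111✓ 1-1000 1-1011 10-000✓ 10-100✓ 100-00✓ 1000-0 1001-1✓ 10010- 101-00✓ 11-101✓ 1101-1✓ 111-01 1110-1 11100-
Round 2: --0010 -1-101 -101-1 01-01- 010-1- 1-01-1 10--00
PIs = {--0010, -1-101, -101-1, -11011, 01-01-, 010-1-, 1-01-1, 1-1000, 1-1011, 10--00, 1000-0, 10010-, 111-01, 1110-1, 11100-}
Coverage chart:
  m2: --0010 ←essential
  m18: --0010,01-01-,010-1-
  m22: 010-1- ←essential
  m23: -101-1,010-1-
  m26: 01-01- ←essential
  m27: -11011,01-01-
  m32: 10--00,1000-0
  m36: 10--00,10010-
  m37: 1-01-1,10010-
  m39: 1-01-1 ←essential
  m40: 1-1000,10--00
  m43: 1-1011 ←essential
  m44: 10--00 ←essential
  m50: --0010 ←essential
  m53: -1-101,-101-1,1-01-1
  m55: -101-1,1-01-1
  m56: 1-1000,11100-
  m57: 111-01,1110-1,11100-
  m59: -11011,1-1011,1110-1
  m61: -1-101,111-01
Essential: --0010, 01-01-, 010-1-, 1-01-1, 1-1011, 10--00
Petrick residual → -1-101, 11100-
Min cover (8 terms): c'd'ef' + bde'f + a'bd'e + a'bc'e + ac'df + acd'ef + ab'e'f' + abcd'e'

8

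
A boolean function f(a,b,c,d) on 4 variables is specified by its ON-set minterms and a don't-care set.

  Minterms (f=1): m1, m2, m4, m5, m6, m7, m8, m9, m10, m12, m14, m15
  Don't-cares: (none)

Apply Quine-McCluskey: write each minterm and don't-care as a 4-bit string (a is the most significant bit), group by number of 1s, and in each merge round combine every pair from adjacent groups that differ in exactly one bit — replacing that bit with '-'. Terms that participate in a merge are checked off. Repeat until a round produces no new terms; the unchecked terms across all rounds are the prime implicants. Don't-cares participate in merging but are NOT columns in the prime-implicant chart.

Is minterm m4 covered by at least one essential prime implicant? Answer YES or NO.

size-2^0 implicants → 0001(✓)  0010(✓)  0100(✓)  0101(✓)  0110(✓)  0111(✓)  1000(✓)  1001(✓)  1010(✓)  1100(✓)  1110(✓)  1111(✓)
size-2^1 implicants → -001  -010(✓)  -100(✓)  -110(✓)  -111(✓)  0-01  0-10(✓)  01-0(✓)  01-1(✓)  010-(✓)  011-(✓)  1-00(✓)  1-10(✓)  10-0(✓)  100-  11-0(✓)  111-(✓)
size-2^2 implicants → --10  -1-0  -11-  01--  1--0
Unchecked terms (primes): --10, -001, -1-0, -11-, 0-01, 01--, 1--0, 100-
Minterm coverage:
  m1 ⊆ -001,0-01
  m2 ⊆ --10 [E]
  m4 ⊆ -1-0,01--
  m5 ⊆ 0-01,01--
  m6 ⊆ --10,-1-0,-11-,01--
  m7 ⊆ -11-,01--
  m8 ⊆ 1--0,100-
  m9 ⊆ -001,100-
  m10 ⊆ --10,1--0
  m12 ⊆ -1-0,1--0
  m14 ⊆ --10,-1-0,-11-,1--0
  m15 ⊆ -11- [E]
E = {--10, -11-}

NO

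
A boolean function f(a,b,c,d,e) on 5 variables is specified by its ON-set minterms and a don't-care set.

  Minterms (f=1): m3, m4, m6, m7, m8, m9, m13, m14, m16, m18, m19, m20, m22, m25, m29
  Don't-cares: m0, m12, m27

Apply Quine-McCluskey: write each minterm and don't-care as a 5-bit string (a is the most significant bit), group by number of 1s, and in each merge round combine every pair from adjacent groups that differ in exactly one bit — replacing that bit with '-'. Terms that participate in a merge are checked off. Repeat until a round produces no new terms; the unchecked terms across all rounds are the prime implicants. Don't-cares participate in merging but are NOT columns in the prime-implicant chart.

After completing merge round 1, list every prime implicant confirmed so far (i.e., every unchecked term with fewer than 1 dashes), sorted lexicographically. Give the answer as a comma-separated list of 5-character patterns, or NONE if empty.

NONE

[col 0] 00000*, 00011*, 00100*, 00110*, 00111*, 01000*, 01001*, 01100*, 01101*, 01110*, 10000*, 10010*, 10011*, 10100*, 10110*, 11001*, 11011*, 11101*
[col 1] -0000*, -0011, -0100*, -0110*, -1001*, -1101*, 0-000*, 0-100*, 0-110*, 00-00*, 00-11, 001-0*, 0011-, 01-00*, 01-01*, 0100-*, 011-0*, 0110-*, 1-011, 10-00*, 10-10*, 100-0*, 1001-, 101-0*, 11-01*, 110-1
[col 2] -0-00, -01-0, -1-01, 0--00, 0-1-0, 01-0-, 10--0
Prime implicants: -0-00, -0011, -01-0, -1-01, 0--00, 0-1-0, 00-11, 0011-, 01-0-, 1-011, 10--0, 1001-, 110-1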